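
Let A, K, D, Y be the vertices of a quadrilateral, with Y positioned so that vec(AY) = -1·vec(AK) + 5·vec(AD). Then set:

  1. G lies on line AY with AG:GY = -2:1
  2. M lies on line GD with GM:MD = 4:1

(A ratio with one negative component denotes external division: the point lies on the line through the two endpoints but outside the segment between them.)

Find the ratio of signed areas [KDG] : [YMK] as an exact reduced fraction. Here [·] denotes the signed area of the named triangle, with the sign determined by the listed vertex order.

[KDG]:[YMK] = -5

Assign A = (0, 0), K = (1, 0), D = (0, 1), Y = (-1, 5) — the answer is frame-independent, so this choice is without loss of generality.
1. G lies on line AY with AG:GY = -2:1 ⇒ G = (-2, 10)
2. M lies on line GD with GM:MD = 4:1 ⇒ M = (-2/5, 14/5)
2·[KDG] = -7, 2·[YMK] = 7/5
[KDG]:[YMK] = -7:7/5 = -5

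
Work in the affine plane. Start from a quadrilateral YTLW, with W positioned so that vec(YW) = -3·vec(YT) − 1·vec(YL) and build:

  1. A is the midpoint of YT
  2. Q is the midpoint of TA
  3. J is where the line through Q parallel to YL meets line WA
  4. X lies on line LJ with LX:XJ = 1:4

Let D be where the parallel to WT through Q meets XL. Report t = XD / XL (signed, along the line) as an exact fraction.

t = -108/25

Work in coordinates with Y = (0, 0), T = (1, 0), L = (0, 1), W = (-3, -1).
1. A is the midpoint of YT ⇒ A = (1/2, 0)
2. Q is the midpoint of TA ⇒ Q = (3/4, 0)
3. J is where the line through Q parallel to YL meets line WA ⇒ J = (3/4, 1/14)
4. X lies on line LJ with LX:XJ = 1:4 ⇒ X = (3/20, 57/70)
through Q parallel to WT: direction (4, 1); meets XL at D = (399/500, 3/250)
D = X + t·(L−X) with t = -108/25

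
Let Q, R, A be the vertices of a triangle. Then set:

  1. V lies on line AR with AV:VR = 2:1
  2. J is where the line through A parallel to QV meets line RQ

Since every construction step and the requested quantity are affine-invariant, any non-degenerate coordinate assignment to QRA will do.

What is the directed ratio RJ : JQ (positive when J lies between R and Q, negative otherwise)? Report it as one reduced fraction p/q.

Choose coordinates Q = (0, 0), R = (1, 0), A = (0, 1).
1. V lies on line AR with AV:VR = 2:1 ⇒ V = (2/3, 1/3)
2. J is where the line through A parallel to QV meets line RQ ⇒ J = (-2, 0)
J = R + t·(Q−R) with t = 3, so RJ:JQ = t:(1−t) = 3:-2

RJ:JQ = -3/2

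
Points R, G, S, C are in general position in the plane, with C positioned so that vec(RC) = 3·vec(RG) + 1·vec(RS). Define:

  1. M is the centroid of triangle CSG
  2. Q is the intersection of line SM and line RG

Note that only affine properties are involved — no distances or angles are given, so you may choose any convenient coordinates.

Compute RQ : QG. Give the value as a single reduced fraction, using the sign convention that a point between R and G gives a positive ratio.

Work in coordinates with R = (0, 0), G = (1, 0), S = (0, 1), C = (3, 1).
1. M is the centroid of triangle CSG ⇒ M = (4/3, 2/3)
2. Q is the intersection of line SM and line RG ⇒ Q = (4, 0)
Q = R + t·(G−R) with t = 4, so RQ:QG = t:(1−t) = 4:-3

RQ:QG = -4/3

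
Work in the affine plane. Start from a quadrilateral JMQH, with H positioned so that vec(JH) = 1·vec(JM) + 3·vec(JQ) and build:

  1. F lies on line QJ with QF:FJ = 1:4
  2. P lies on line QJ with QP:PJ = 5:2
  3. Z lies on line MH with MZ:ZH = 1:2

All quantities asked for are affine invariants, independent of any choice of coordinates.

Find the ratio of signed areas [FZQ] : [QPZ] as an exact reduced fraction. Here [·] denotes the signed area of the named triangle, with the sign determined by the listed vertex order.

Set J = (0, 0), M = (1, 0), Q = (0, 1), H = (1, 3); any affine frame gives the same invariant.
1. F lies on line QJ with QF:FJ = 1:4 ⇒ F = (0, 4/5)
2. P lies on line QJ with QP:PJ = 5:2 ⇒ P = (0, 2/7)
3. Z lies on line MH with MZ:ZH = 1:2 ⇒ Z = (1, 1)
2·[FZQ] = 1/5, 2·[QPZ] = 5/7
[FZQ]:[QPZ] = 1/5:5/7 = 7/25

[FZQ]:[QPZ] = 7/25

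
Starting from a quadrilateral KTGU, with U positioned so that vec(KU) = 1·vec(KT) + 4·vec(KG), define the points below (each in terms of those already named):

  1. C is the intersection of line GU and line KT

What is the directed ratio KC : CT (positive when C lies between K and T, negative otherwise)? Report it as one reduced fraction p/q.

Work in coordinates with K = (0, 0), T = (1, 0), G = (0, 1), U = (1, 4).
1. C is the intersection of line GU and line KT ⇒ C = (-1/3, 0)
C = K + t·(T−K) with t = -1/3, so KC:CT = t:(1−t) = -1/3:4/3

KC:CT = -1/4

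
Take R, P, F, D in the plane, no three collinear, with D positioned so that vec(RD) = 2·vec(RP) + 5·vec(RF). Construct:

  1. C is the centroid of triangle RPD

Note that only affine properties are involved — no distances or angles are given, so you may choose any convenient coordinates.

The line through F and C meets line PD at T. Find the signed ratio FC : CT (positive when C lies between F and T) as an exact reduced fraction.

Set R = (0, 0), P = (1, 0), F = (0, 1), D = (2, 5); any affine frame gives the same invariant.
1. C is the centroid of triangle RPD ⇒ C = (1, 5/3)
line FC meets PD at T = (18/13, 25/13)
C = F + t·(T−F) with t = 13/18, so FC:CT = 13/18:5/18

FC:CT = 13/5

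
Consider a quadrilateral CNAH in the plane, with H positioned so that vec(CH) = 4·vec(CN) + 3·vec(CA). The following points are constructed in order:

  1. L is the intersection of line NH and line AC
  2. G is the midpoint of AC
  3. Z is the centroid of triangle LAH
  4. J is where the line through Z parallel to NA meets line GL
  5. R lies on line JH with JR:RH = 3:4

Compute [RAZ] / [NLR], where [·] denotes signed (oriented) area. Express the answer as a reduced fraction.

Assign C = (0, 0), N = (1, 0), A = (0, 1), H = (4, 3) — the answer is frame-independent, so this choice is without loss of generality.
1. L is the intersection of line NH and line AC ⇒ L = (0, -1)
2. G is the midpoint of AC ⇒ G = (0, 1/2)
3. Z is the centroid of triangle LAH ⇒ Z = (4/3, 1)
4. J is where the line through Z parallel to NA meets line GL ⇒ J = (0, 7/3)
5. R lies on line JH with JR:RH = 3:4 ⇒ R = (12/7, 55/21)
2·[RAZ] = 136/63, 2·[NLR] = -40/21
[RAZ]:[NLR] = 136/63:-40/21 = -17/15

[RAZ]:[NLR] = -17/15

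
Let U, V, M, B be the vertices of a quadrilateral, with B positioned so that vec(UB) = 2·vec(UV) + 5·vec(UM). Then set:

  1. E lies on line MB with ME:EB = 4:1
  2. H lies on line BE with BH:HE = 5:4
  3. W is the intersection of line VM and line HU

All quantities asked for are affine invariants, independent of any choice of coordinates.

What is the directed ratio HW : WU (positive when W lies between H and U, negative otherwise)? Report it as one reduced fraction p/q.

Set U = (0, 0), V = (1, 0), M = (0, 1), B = (2, 5); any affine frame gives the same invariant.
1. E lies on line MB with ME:EB = 4:1 ⇒ E = (8/5, 21/5)
2. H lies on line BE with BH:HE = 5:4 ⇒ H = (16/9, 41/9)
3. W is the intersection of line VM and line HU ⇒ W = (16/57, 41/57)
W = H + t·(U−H) with t = 16/19, so HW:WU = t:(1−t) = 16/19:3/19

HW:WU = 16/3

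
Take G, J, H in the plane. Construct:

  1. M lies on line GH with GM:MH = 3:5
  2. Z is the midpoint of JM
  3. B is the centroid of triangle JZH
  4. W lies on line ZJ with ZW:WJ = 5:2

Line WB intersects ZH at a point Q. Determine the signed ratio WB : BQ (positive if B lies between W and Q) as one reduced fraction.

WB:BQ = 8/7

Set G = (0, 0), J = (1, 0), H = (0, 1); any affine frame gives the same invariant.
1. M lies on line GH with GM:MH = 3:5 ⇒ M = (0, 3/8)
2. Z is the midpoint of JM ⇒ Z = (1/2, 3/16)
3. B is the centroid of triangle JZH ⇒ B = (1/2, 19/48)
4. W lies on line ZJ with ZW:WJ = 5:2 ⇒ W = (6/7, 3/56)
line WB meets ZH at Q = (3/16, 89/128)
B = W + t·(Q−W) with t = 8/15, so WB:BQ = 8/15:7/15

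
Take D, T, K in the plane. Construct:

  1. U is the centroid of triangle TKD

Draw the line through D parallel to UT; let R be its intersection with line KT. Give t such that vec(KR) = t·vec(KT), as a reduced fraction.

Work in coordinates with D = (0, 0), T = (1, 0), K = (0, 1).
1. U is the centroid of triangle TKD ⇒ U = (1/3, 1/3)
through D parallel to UT: direction (2/3, -1/3); meets KT at R = (2, -1)
R = K + t·(T−K) with t = 2

t = 2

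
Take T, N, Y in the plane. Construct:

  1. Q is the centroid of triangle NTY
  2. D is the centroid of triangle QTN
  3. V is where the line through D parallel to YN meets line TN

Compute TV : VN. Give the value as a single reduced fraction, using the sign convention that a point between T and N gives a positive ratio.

Work in coordinates with T = (0, 0), N = (1, 0), Y = (0, 1).
1. Q is the centroid of triangle NTY ⇒ Q = (1/3, 1/3)
2. D is the centroid of triangle QTN ⇒ D = (4/9, 1/9)
3. V is where the line through D parallel to YN meets line TN ⇒ V = (5/9, 0)
V = T + t·(N−T) with t = 5/9, so TV:VN = t:(1−t) = 5/9:4/9

TV:VN = 5/4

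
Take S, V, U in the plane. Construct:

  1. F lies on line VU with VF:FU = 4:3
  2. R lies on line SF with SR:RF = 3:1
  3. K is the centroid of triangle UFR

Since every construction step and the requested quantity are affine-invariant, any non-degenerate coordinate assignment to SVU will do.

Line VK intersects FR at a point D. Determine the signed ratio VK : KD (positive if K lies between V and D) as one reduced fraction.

Assign S = (0, 0), V = (1, 0), U = (0, 1) — the answer is frame-independent, so this choice is without loss of generality.
1. F lies on line VU with VF:FU = 4:3 ⇒ F = (3/7, 4/7)
2. R lies on line SF with SR:RF = 3:1 ⇒ R = (9/28, 3/7)
3. K is the centroid of triangle UFR ⇒ K = (1/4, 2/3)
line VK meets FR at D = (2/5, 8/15)
K = V + t·(D−V) with t = 5/4, so VK:KD = 5/4:-1/4

VK:KD = -5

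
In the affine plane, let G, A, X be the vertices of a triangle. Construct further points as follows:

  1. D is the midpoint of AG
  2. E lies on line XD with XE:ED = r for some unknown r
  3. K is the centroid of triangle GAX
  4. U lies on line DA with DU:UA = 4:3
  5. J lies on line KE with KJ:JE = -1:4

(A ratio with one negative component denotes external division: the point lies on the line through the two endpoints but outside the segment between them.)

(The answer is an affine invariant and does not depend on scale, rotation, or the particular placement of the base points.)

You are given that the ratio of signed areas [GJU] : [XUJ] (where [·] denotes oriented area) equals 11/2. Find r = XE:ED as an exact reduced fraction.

Choose coordinates G = (0, 0), A = (1, 0), X = (0, 1).
1. D is the midpoint of AG ⇒ D = (1/2, 0)
2. With XE:ED = r, write λ = r/(r+1) so E = X + λ·(D−X); E is affine-linear in λ
3. K is the centroid of triangle GAX ⇒ K = (1/3, 1/3)
4. U lies on line DA with DU:UA = 4:3 ⇒ U = (11/14, 0)
5. J lies on line KE with KJ:JE = -1:4 ⇒ J is an affine combination of earlier points and hence also affine-linear in λ
Every point depending on E is an affine combination of E and λ-independent points, so each such coordinate is linear in λ; the λ² term in each signed area is a multiple of (D−X)×(D−X) = 0, so 2·[GJU] and 2·[XUJ] are each linear in λ. Evaluating at λ=0 and λ=1:
  2·[GJU] = -11/42·λ − 11/126,   2·[XUJ] = 2/21·λ − 16/63
So [GJU]:[XUJ] = (-11/42·λ − 11/126) / (2/21·λ − 16/63). Setting this equal to 11/2:
  -11/42·λ − 11/126 = 11/2·(2/21·λ − 16/63)  ⇒  λ = 5/3
Then r = λ/(1−λ) = (5/3)/(-2/3) = -5/2. Check: with r = -5/2, E = (5/6, -2/3) and [GJU]:[XUJ] = 11/2 as required.

r = -5/2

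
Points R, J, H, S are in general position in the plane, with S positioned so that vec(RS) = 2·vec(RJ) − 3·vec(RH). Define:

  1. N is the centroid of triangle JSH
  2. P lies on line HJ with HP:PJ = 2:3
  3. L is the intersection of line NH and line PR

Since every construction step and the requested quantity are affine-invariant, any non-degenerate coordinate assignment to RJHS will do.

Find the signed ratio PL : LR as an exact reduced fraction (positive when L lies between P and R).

Assign R = (0, 0), J = (1, 0), H = (0, 1), S = (2, -3) — the answer is frame-independent, so this choice is without loss of generality.
1. N is the centroid of triangle JSH ⇒ N = (1, -2/3)
2. P lies on line HJ with HP:PJ = 2:3 ⇒ P = (2/5, 3/5)
3. L is the intersection of line NH and line PR ⇒ L = (6/19, 9/19)
L = P + t·(R−P) with t = 4/19, so PL:LR = t:(1−t) = 4/19:15/19

PL:LR = 4/15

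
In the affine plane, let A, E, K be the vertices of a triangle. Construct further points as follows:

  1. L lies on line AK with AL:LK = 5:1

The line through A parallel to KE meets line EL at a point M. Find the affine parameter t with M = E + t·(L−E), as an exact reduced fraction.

Work in coordinates with A = (0, 0), E = (1, 0), K = (0, 1).
1. L lies on line AK with AL:LK = 5:1 ⇒ L = (0, 5/6)
through A parallel to KE: direction (1, -1); meets EL at M = (-5, 5)
M = E + t·(L−E) with t = 6

t = 6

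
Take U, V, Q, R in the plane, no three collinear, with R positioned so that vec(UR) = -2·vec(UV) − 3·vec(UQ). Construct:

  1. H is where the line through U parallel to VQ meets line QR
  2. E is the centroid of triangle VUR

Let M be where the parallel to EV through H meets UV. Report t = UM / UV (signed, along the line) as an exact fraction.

t = -7/9

Work in coordinates with U = (0, 0), V = (1, 0), Q = (0, 1), R = (-2, -3).
1. H is where the line through U parallel to VQ meets line QR ⇒ H = (-1/3, 1/3)
2. E is the centroid of triangle VUR ⇒ E = (-1/3, -1)
through H parallel to EV: direction (4/3, 1); meets UV at M = (-7/9, 0)
M = U + t·(V−U) with t = -7/9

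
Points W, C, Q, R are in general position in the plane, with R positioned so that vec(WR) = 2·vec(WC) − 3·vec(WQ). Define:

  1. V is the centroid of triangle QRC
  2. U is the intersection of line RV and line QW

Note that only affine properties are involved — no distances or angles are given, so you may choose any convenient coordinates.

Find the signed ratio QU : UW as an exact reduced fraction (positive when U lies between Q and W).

Assign W = (0, 0), C = (1, 0), Q = (0, 1), R = (2, -3) — the answer is frame-independent, so this choice is without loss of generality.
1. V is the centroid of triangle QRC ⇒ V = (1, -2/3)
2. U is the intersection of line RV and line QW ⇒ U = (0, 5/3)
U = Q + t·(W−Q) with t = -2/3, so QU:UW = t:(1−t) = -2/3:5/3

QU:UW = -2/5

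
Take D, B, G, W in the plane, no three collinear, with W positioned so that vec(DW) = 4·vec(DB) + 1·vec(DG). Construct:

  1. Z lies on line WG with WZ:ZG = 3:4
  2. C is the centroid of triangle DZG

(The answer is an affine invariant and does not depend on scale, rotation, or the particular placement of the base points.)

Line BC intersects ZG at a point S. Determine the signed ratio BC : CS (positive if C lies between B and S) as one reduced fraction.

Assign D = (0, 0), B = (1, 0), G = (0, 1), W = (4, 1) — the answer is frame-independent, so this choice is without loss of generality.
1. Z lies on line WG with WZ:ZG = 3:4 ⇒ Z = (16/7, 1)
2. C is the centroid of triangle DZG ⇒ C = (16/21, 2/3)
line BC meets ZG at S = (9/14, 1)
C = B + t·(S−B) with t = 2/3, so BC:CS = 2/3:1/3

BC:CS = 2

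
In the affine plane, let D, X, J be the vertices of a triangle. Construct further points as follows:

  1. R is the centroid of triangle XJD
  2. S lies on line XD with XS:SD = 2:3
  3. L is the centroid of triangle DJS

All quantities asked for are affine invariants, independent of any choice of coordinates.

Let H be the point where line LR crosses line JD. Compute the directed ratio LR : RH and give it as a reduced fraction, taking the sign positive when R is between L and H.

LR:RH = -2/5

Work in coordinates with D = (0, 0), X = (1, 0), J = (0, 1).
1. R is the centroid of triangle XJD ⇒ R = (1/3, 1/3)
2. S lies on line XD with XS:SD = 2:3 ⇒ S = (3/5, 0)
3. L is the centroid of triangle DJS ⇒ L = (1/5, 1/3)
line LR meets JD at H = (0, 1/3)
R = L + t·(H−L) with t = -2/3, so LR:RH = -2/3:5/3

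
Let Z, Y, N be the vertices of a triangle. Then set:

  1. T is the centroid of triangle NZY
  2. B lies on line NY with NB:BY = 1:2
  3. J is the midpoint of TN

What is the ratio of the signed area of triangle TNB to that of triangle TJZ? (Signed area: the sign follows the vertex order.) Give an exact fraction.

Work in coordinates with Z = (0, 0), Y = (1, 0), N = (0, 1).
1. T is the centroid of triangle NZY ⇒ T = (1/3, 1/3)
2. B lies on line NY with NB:BY = 1:2 ⇒ B = (1/3, 2/3)
3. J is the midpoint of TN ⇒ J = (1/6, 2/3)
2·[TNB] = -1/9, 2·[TJZ] = 1/6
[TNB]:[TJZ] = -1/9:1/6 = -2/3

[TNB]:[TJZ] = -2/3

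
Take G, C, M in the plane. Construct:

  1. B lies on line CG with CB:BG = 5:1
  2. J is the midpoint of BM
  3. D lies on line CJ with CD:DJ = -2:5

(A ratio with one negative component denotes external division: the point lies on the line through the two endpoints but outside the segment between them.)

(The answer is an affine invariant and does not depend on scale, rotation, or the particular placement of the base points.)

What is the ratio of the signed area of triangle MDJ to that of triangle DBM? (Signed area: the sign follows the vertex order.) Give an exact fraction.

[MDJ]:[DBM] = 1/2

Work in coordinates with G = (0, 0), C = (1, 0), M = (0, 1).
1. B lies on line CG with CB:BG = 5:1 ⇒ B = (1/6, 0)
2. J is the midpoint of BM ⇒ J = (1/12, 1/2)
3. D lies on line CJ with CD:DJ = -2:5 ⇒ D = (29/18, -1/3)
2·[MDJ] = -25/36, 2·[DBM] = -25/18
[MDJ]:[DBM] = -25/36:-25/18 = 1/2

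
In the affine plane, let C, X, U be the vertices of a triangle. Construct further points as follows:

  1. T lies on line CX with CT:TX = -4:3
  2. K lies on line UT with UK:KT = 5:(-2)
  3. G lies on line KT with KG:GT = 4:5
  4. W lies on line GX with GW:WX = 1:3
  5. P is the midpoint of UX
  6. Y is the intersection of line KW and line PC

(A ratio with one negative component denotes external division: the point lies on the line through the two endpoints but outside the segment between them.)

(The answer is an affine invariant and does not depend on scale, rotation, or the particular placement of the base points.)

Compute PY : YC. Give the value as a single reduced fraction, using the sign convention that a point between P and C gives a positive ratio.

Work in coordinates with C = (0, 0), X = (1, 0), U = (0, 1).
1. T lies on line CX with CT:TX = -4:3 ⇒ T = (4, 0)
2. K lies on line UT with UK:KT = 5:(-2) ⇒ K = (20/3, -2/3)
3. G lies on line KT with KG:GT = 4:5 ⇒ G = (148/27, -10/27)
4. W lies on line GX with GW:WX = 1:3 ⇒ W = (157/36, -5/18)
5. P is the midpoint of UX ⇒ P = (1/2, 1/2)
6. Y is the intersection of line KW and line PC ⇒ Y = (38/97, 38/97)
Y = P + t·(C−P) with t = 21/97, so PY:YC = t:(1−t) = 21/97:76/97

PY:YC = 21/76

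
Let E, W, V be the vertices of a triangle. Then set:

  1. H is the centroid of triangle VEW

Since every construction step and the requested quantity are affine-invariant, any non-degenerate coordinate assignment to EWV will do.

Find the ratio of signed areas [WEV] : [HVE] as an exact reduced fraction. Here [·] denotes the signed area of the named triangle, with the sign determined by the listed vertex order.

[WEV]:[HVE] = -3

Choose coordinates E = (0, 0), W = (1, 0), V = (0, 1).
1. H is the centroid of triangle VEW ⇒ H = (1/3, 1/3)
2·[WEV] = -1, 2·[HVE] = 1/3
[WEV]:[HVE] = -1:1/3 = -3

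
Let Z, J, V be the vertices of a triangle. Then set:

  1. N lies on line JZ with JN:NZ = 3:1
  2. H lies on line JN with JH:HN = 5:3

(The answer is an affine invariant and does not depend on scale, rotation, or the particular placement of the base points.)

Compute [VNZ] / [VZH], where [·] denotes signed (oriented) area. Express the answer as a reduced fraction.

Assign Z = (0, 0), J = (1, 0), V = (0, 1) — the answer is frame-independent, so this choice is without loss of generality.
1. N lies on line JZ with JN:NZ = 3:1 ⇒ N = (1/4, 0)
2. H lies on line JN with JH:HN = 5:3 ⇒ H = (17/32, 0)
2·[VNZ] = -1/4, 2·[VZH] = 17/32
[VNZ]:[VZH] = -1/4:17/32 = -8/17

[VNZ]:[VZH] = -8/17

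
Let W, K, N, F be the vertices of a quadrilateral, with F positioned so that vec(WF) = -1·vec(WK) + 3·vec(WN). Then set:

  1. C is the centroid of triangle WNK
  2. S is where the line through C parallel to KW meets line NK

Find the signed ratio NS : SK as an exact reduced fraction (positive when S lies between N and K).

Work in coordinates with W = (0, 0), K = (1, 0), N = (0, 1), F = (-1, 3).
1. C is the centroid of triangle WNK ⇒ C = (1/3, 1/3)
2. S is where the line through C parallel to KW meets line NK ⇒ S = (2/3, 1/3)
S = N + t·(K−N) with t = 2/3, so NS:SK = t:(1−t) = 2/3:1/3

NS:SK = 2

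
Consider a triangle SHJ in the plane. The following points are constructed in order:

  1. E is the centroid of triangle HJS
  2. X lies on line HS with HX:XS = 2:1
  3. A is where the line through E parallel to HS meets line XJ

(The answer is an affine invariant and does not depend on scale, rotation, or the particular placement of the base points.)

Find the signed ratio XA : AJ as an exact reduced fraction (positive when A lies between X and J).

Choose coordinates S = (0, 0), H = (1, 0), J = (0, 1).
1. E is the centroid of triangle HJS ⇒ E = (1/3, 1/3)
2. X lies on line HS with HX:XS = 2:1 ⇒ X = (1/3, 0)
3. A is where the line through E parallel to HS meets line XJ ⇒ A = (2/9, 1/3)
A = X + t·(J−X) with t = 1/3, so XA:AJ = t:(1−t) = 1/3:2/3

XA:AJ = 1/2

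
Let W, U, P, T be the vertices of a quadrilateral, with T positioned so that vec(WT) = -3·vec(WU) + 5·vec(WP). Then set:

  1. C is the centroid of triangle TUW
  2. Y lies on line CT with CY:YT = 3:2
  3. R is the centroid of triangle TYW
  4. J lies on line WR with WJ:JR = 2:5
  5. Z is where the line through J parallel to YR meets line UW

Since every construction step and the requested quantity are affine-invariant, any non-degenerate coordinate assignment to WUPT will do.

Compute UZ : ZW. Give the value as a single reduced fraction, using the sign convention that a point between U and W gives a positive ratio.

Choose coordinates W = (0, 0), U = (1, 0), P = (0, 1), T = (-3, 5).
1. C is the centroid of triangle TUW ⇒ C = (-2/3, 5/3)
2. Y lies on line CT with CY:YT = 3:2 ⇒ Y = (-31/15, 11/3)
3. R is the centroid of triangle TYW ⇒ R = (-76/45, 26/9)
4. J lies on line WR with WJ:JR = 2:5 ⇒ J = (-152/315, 52/63)
5. Z is where the line through J parallel to YR meets line UW ⇒ Z = (-4/49, 0)
Z = U + t·(W−U) with t = 53/49, so UZ:ZW = t:(1−t) = 53/49:-4/49

UZ:ZW = -53/4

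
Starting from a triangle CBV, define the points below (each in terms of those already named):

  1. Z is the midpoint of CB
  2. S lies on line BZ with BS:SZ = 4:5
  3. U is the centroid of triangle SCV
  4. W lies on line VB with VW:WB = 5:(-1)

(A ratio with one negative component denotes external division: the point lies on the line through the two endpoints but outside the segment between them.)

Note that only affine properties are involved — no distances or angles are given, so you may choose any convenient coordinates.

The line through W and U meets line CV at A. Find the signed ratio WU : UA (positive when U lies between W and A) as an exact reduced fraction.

WU:UA = 107/28

Choose coordinates C = (0, 0), B = (1, 0), V = (0, 1).
1. Z is the midpoint of CB ⇒ Z = (1/2, 0)
2. S lies on line BZ with BS:SZ = 4:5 ⇒ S = (7/9, 0)
3. U is the centroid of triangle SCV ⇒ U = (7/27, 1/3)
4. W lies on line VB with VW:WB = 5:(-1) ⇒ W = (5/4, -1/4)
line WU meets CV at A = (0, 52/107)
U = W + t·(A−W) with t = 107/135, so WU:UA = 107/135:28/135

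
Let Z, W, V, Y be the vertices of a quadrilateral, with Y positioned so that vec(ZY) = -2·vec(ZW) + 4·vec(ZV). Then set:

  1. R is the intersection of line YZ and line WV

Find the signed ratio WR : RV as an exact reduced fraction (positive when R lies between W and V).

Choose coordinates Z = (0, 0), W = (1, 0), V = (0, 1), Y = (-2, 4).
1. R is the intersection of line YZ and line WV ⇒ R = (-1, 2)
R = W + t·(V−W) with t = 2, so WR:RV = t:(1−t) = 2:-1

WR:RV = -2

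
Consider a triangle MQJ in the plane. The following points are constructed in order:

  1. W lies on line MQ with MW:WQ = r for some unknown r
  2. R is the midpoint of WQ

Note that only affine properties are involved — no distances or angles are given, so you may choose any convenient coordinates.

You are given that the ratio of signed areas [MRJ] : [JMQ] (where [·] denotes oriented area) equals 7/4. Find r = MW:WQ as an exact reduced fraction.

r = -5/3

Assign M = (0, 0), Q = (1, 0), J = (0, 1) — the answer is frame-independent, so this choice is without loss of generality.
1. With MW:WQ = r, write λ = r/(r+1) so W = M + λ·(Q−M); W is affine-linear in λ
2. R is the midpoint of WQ ⇒ R is an affine combination of earlier points and hence also affine-linear in λ
Every point depending on W is an affine combination of W and λ-independent points, so each such coordinate is linear in λ; the λ² term in each signed area is a multiple of (Q−M)×(Q−M) = 0, so 2·[MRJ] and 2·[JMQ] are each linear in λ. Evaluating at λ=0 and λ=1:
  2·[MRJ] = 1/2·λ + 1/2,   2·[JMQ] = 1
So [MRJ]:[JMQ] = (1/2·λ + 1/2) / (1). Setting this equal to 7/4:
  1/2·λ + 1/2 = 7/4·(1)  ⇒  λ = 5/2
Then r = λ/(1−λ) = (5/2)/(-3/2) = -5/3. Check: with r = -5/3, W = (5/2, 0) and [MRJ]:[JMQ] = 7/4 as required.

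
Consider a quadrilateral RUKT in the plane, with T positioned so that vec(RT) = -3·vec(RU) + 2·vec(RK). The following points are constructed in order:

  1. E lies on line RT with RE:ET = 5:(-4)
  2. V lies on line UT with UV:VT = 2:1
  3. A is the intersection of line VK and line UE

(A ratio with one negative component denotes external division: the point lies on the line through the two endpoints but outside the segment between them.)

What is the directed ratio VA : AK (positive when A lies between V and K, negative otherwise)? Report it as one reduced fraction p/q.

Work in coordinates with R = (0, 0), U = (1, 0), K = (0, 1), T = (-3, 2).
1. E lies on line RT with RE:ET = 5:(-4) ⇒ E = (-15, 10)
2. V lies on line UT with UV:VT = 2:1 ⇒ V = (-5/3, 4/3)
3. A is the intersection of line VK and line UE ⇒ A = (-15/17, 20/17)
A = V + t·(K−V) with t = 8/17, so VA:AK = t:(1−t) = 8/17:9/17

VA:AK = 8/9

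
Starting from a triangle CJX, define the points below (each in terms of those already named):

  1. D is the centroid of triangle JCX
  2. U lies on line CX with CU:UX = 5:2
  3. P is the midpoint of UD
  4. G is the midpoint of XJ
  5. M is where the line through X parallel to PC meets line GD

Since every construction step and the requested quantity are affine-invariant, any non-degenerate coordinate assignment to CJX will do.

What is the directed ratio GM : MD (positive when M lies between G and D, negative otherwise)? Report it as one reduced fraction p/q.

Set C = (0, 0), J = (1, 0), X = (0, 1); any affine frame gives the same invariant.
1. D is the centroid of triangle JCX ⇒ D = (1/3, 1/3)
2. U lies on line CX with CU:UX = 5:2 ⇒ U = (0, 5/7)
3. P is the midpoint of UD ⇒ P = (1/6, 11/21)
4. G is the midpoint of XJ ⇒ G = (1/2, 1/2)
5. M is where the line through X parallel to PC meets line GD ⇒ M = (-7/15, -7/15)
M = G + t·(D−G) with t = 29/5, so GM:MD = t:(1−t) = 29/5:-24/5

GM:MD = -29/24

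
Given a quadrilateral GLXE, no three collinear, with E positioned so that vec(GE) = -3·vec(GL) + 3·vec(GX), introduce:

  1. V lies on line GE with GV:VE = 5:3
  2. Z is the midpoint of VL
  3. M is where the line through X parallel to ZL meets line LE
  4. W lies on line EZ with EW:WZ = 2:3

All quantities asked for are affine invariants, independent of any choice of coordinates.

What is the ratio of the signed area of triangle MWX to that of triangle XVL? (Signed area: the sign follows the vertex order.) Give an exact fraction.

Choose coordinates G = (0, 0), L = (1, 0), X = (0, 1), E = (-3, 3).
1. V lies on line GE with GV:VE = 5:3 ⇒ V = (-15/8, 15/8)
2. Z is the midpoint of VL ⇒ Z = (-7/16, 15/16)
3. M is where the line through X parallel to ZL meets line LE ⇒ M = (-23/9, 8/3)
4. W lies on line EZ with EW:WZ = 2:3 ⇒ W = (-79/40, 87/40)
2·[MWX] = 13/45, 2·[XVL] = 1
[MWX]:[XVL] = 13/45:1 = 13/45

[MWX]:[XVL] = 13/45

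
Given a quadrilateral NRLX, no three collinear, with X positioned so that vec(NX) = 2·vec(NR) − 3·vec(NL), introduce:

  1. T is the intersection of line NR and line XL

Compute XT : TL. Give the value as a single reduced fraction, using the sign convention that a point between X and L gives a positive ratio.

Set N = (0, 0), R = (1, 0), L = (0, 1), X = (2, -3); any affine frame gives the same invariant.
1. T is the intersection of line NR and line XL ⇒ T = (1/2, 0)
T = X + t·(L−X) with t = 3/4, so XT:TL = t:(1−t) = 3/4:1/4

XT:TL = 3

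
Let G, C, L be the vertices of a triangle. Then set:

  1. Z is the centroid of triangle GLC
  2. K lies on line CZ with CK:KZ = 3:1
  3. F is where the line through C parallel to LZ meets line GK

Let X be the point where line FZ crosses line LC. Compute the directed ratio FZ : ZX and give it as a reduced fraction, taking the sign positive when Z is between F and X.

FZ:ZX = -8/5

Work in coordinates with G = (0, 0), C = (1, 0), L = (0, 1).
1. Z is the centroid of triangle GLC ⇒ Z = (1/3, 1/3)
2. K lies on line CZ with CK:KZ = 3:1 ⇒ K = (1/2, 1/4)
3. F is where the line through C parallel to LZ meets line GK ⇒ F = (4/5, 2/5)
line FZ meets LC at X = (5/8, 3/8)
Z = F + t·(X−F) with t = 8/3, so FZ:ZX = 8/3:-5/3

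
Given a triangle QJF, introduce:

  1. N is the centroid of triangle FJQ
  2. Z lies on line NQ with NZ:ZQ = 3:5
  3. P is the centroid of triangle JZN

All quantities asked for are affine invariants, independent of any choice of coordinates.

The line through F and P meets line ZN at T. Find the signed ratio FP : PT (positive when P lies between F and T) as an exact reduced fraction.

FP:PT = -4

Work in coordinates with Q = (0, 0), J = (1, 0), F = (0, 1).
1. N is the centroid of triangle FJQ ⇒ N = (1/3, 1/3)
2. Z lies on line NQ with NZ:ZQ = 3:5 ⇒ Z = (5/24, 5/24)
3. P is the centroid of triangle JZN ⇒ P = (37/72, 13/72)
line FP meets ZN at T = (37/96, 37/96)
P = F + t·(T−F) with t = 4/3, so FP:PT = 4/3:-1/3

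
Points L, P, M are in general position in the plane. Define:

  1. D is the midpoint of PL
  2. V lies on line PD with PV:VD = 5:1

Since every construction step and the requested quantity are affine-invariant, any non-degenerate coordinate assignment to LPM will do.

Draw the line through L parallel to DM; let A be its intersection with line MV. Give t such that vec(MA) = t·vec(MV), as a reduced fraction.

Work in coordinates with L = (0, 0), P = (1, 0), M = (0, 1).
1. D is the midpoint of PL ⇒ D = (1/2, 0)
2. V lies on line PD with PV:VD = 5:1 ⇒ V = (7/12, 0)
through L parallel to DM: direction (-1/2, 1); meets MV at A = (-7/2, 7)
A = M + t·(V−M) with t = -6

t = -6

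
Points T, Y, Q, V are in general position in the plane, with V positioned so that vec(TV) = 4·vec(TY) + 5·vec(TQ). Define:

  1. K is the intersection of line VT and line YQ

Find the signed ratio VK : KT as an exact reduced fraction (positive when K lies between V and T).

Assign T = (0, 0), Y = (1, 0), Q = (0, 1), V = (4, 5) — the answer is frame-independent, so this choice is without loss of generality.
1. K is the intersection of line VT and line YQ ⇒ K = (4/9, 5/9)
K = V + t·(T−V) with t = 8/9, so VK:KT = t:(1−t) = 8/9:1/9

VK:KT = 8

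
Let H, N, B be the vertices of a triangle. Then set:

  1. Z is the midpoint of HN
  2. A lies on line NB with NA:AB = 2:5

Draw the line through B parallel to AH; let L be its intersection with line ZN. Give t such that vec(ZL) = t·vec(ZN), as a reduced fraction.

Set H = (0, 0), N = (1, 0), B = (0, 1); any affine frame gives the same invariant.
1. Z is the midpoint of HN ⇒ Z = (1/2, 0)
2. A lies on line NB with NA:AB = 2:5 ⇒ A = (5/7, 2/7)
through B parallel to AH: direction (-5/7, -2/7); meets ZN at L = (-5/2, 0)
L = Z + t·(N−Z) with t = -6

t = -6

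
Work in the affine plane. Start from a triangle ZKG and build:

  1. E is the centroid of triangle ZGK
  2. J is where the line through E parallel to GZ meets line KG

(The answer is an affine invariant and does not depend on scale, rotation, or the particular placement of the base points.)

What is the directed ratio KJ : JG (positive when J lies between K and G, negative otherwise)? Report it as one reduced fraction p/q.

Assign Z = (0, 0), K = (1, 0), G = (0, 1) — the answer is frame-independent, so this choice is without loss of generality.
1. E is the centroid of triangle ZGK ⇒ E = (1/3, 1/3)
2. J is where the line through E parallel to GZ meets line KG ⇒ J = (1/3, 2/3)
J = K + t·(G−K) with t = 2/3, so KJ:JG = t:(1−t) = 2/3:1/3

KJ:JG = 2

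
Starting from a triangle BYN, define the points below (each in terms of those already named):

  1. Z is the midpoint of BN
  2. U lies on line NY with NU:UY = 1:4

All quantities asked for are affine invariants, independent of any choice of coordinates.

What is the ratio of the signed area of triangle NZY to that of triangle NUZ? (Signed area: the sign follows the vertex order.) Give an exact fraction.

[NZY]:[NUZ] = -5

Set B = (0, 0), Y = (1, 0), N = (0, 1); any affine frame gives the same invariant.
1. Z is the midpoint of BN ⇒ Z = (0, 1/2)
2. U lies on line NY with NU:UY = 1:4 ⇒ U = (1/5, 4/5)
2·[NZY] = 1/2, 2·[NUZ] = -1/10
[NZY]:[NUZ] = 1/2:-1/10 = -5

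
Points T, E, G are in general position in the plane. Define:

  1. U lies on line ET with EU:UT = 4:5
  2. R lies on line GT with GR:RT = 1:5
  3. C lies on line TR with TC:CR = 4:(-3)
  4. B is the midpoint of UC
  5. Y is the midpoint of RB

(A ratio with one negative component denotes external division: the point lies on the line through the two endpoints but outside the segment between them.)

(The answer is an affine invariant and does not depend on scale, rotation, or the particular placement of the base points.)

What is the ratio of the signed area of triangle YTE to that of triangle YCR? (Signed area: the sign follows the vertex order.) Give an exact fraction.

[YTE]:[YCR] = 18/5

Work in coordinates with T = (0, 0), E = (1, 0), G = (0, 1).
1. U lies on line ET with EU:UT = 4:5 ⇒ U = (5/9, 0)
2. R lies on line GT with GR:RT = 1:5 ⇒ R = (0, 5/6)
3. C lies on line TR with TC:CR = 4:(-3) ⇒ C = (0, 10/3)
4. B is the midpoint of UC ⇒ B = (5/18, 5/3)
5. Y is the midpoint of RB ⇒ Y = (5/36, 5/4)
2·[YTE] = 5/4, 2·[YCR] = 25/72
[YTE]:[YCR] = 5/4:25/72 = 18/5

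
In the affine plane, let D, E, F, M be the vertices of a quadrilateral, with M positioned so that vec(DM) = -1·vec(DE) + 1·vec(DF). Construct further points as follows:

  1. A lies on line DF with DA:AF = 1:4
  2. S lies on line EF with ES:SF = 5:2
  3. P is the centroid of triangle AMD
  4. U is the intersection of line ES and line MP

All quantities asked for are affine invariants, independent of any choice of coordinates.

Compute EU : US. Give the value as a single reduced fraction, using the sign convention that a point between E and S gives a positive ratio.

Choose coordinates D = (0, 0), E = (1, 0), F = (0, 1), M = (-1, 1).
1. A lies on line DF with DA:AF = 1:4 ⇒ A = (0, 1/5)
2. S lies on line EF with ES:SF = 5:2 ⇒ S = (2/7, 5/7)
3. P is the centroid of triangle AMD ⇒ P = (-1/3, 2/5)
4. U is the intersection of line ES and line MP ⇒ U = (9, -8)
U = E + t·(S−E) with t = -56/5, so EU:US = t:(1−t) = -56/5:61/5

EU:US = -56/61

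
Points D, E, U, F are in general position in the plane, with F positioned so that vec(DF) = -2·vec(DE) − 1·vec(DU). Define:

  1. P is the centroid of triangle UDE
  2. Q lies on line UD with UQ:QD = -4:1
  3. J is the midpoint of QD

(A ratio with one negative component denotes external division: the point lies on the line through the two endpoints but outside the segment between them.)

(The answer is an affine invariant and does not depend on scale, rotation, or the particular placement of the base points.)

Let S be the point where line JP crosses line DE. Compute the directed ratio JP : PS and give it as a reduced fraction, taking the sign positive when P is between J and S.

JP:PS = -3/2

Work in coordinates with D = (0, 0), E = (1, 0), U = (0, 1), F = (-2, -1).
1. P is the centroid of triangle UDE ⇒ P = (1/3, 1/3)
2. Q lies on line UD with UQ:QD = -4:1 ⇒ Q = (0, -1/3)
3. J is the midpoint of QD ⇒ J = (0, -1/6)
line JP meets DE at S = (1/9, 0)
P = J + t·(S−J) with t = 3, so JP:PS = 3:-2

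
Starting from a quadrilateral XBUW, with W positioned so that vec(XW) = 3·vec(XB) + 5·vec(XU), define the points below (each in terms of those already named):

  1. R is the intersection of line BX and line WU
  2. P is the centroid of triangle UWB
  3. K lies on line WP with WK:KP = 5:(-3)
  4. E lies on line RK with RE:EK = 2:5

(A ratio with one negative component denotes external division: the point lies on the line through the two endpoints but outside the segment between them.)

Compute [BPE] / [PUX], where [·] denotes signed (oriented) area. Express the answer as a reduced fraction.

[BPE]:[PUX] = 21/8

Choose coordinates X = (0, 0), B = (1, 0), U = (0, 1), W = (3, 5).
1. R is the intersection of line BX and line WU ⇒ R = (-3/4, 0)
2. P is the centroid of triangle UWB ⇒ P = (4/3, 2)
3. K lies on line WP with WK:KP = 5:(-3) ⇒ K = (-7/6, -5/2)
4. E lies on line RK with RE:EK = 2:5 ⇒ E = (-73/84, -5/7)
2·[BPE] = 7/2, 2·[PUX] = 4/3
[BPE]:[PUX] = 7/2:4/3 = 21/8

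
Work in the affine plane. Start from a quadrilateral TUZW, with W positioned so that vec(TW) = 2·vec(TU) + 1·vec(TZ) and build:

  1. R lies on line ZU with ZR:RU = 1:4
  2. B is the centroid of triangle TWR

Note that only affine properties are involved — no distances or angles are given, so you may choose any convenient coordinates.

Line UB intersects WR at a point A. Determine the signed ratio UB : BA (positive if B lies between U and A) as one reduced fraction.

UB:BA = 17/7

Assign T = (0, 0), U = (1, 0), Z = (0, 1), W = (2, 1) — the answer is frame-independent, so this choice is without loss of generality.
1. R lies on line ZU with ZR:RU = 1:4 ⇒ R = (1/5, 4/5)
2. B is the centroid of triangle TWR ⇒ B = (11/15, 3/5)
line UB meets WR at A = (53/85, 72/85)
B = U + t·(A−U) with t = 17/24, so UB:BA = 17/24:7/24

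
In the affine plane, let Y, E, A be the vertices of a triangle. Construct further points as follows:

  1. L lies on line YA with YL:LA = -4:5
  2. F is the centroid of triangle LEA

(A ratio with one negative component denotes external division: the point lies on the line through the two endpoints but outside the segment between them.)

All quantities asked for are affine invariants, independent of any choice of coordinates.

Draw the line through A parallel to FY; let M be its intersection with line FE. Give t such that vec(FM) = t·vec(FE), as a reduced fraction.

Work in coordinates with Y = (0, 0), E = (1, 0), A = (0, 1).
1. L lies on line YA with YL:LA = -4:5 ⇒ L = (0, -4)
2. F is the centroid of triangle LEA ⇒ F = (1/3, -1)
through A parallel to FY: direction (-1/3, 1); meets FE at M = (5/9, -2/3)
M = F + t·(E−F) with t = 1/3

t = 1/3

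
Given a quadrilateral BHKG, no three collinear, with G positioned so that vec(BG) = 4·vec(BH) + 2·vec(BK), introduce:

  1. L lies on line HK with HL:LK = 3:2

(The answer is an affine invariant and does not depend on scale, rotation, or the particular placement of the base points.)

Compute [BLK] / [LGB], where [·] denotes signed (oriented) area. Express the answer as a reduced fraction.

[BLK]:[LGB] = -1/4

Work in coordinates with B = (0, 0), H = (1, 0), K = (0, 1), G = (4, 2).
1. L lies on line HK with HL:LK = 3:2 ⇒ L = (2/5, 3/5)
2·[BLK] = 2/5, 2·[LGB] = -8/5
[BLK]:[LGB] = 2/5:-8/5 = -1/4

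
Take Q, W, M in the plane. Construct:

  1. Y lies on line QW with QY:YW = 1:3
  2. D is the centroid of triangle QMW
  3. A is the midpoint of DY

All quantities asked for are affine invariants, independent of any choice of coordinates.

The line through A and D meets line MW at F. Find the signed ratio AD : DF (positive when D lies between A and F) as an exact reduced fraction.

AD:DF = 5/8

Assign Q = (0, 0), W = (1, 0), M = (0, 1) — the answer is frame-independent, so this choice is without loss of generality.
1. Y lies on line QW with QY:YW = 1:3 ⇒ Y = (1/4, 0)
2. D is the centroid of triangle QMW ⇒ D = (1/3, 1/3)
3. A is the midpoint of DY ⇒ A = (7/24, 1/6)
line AD meets MW at F = (2/5, 3/5)
D = A + t·(F−A) with t = 5/13, so AD:DF = 5/13:8/13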